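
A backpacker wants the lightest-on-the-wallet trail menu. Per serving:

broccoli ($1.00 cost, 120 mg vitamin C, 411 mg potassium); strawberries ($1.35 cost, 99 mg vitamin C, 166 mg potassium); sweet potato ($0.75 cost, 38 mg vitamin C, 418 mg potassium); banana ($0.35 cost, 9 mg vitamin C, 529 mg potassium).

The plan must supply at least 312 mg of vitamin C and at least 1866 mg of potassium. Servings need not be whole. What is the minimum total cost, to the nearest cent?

$3.04

Compare the cost at each extreme point of the feasible region.
broccoli only: max(312/120, 1866/411) = 4.54 servings → $4.54.
strawberries only: max(312/99, 1866/166) = 11.24 servings → $15.18.
sweet potato only: max(312/38, 1866/418) = 8.211 servings → $6.16.
banana only: max(312/9, 1866/529) = 34.67 servings → $12.13.
broccoli + strawberries with both targets exact would need a negative amount; discard.
broccoli + sweet potato with both tight: 1.723 servings and 2.77 servings → $3.80.
broccoli + banana with both tight: 2.48 servings and 1.601 servings → $3.04.
strawberries + sweet potato with both tight: 1.697 servings and 3.79 servings → $5.13.
strawberries + banana with both tight: 2.914 servings and 2.613 servings → $4.85.
sweet potato + banana: intersection lies outside the first quadrant.
So the least-cost plan costs $3.04.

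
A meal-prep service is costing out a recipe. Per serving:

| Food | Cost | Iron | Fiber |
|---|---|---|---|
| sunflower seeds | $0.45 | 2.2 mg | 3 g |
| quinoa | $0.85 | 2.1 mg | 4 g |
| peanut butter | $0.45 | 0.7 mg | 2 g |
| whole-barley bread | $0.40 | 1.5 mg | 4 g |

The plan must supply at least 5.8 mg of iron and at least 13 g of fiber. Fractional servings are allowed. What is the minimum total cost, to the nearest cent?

Compare the cost at each extreme point of the feasible region.
sunflower seeds only: max(5.8/2.2, 13/3) = 4.333 servings → $1.95.
quinoa only: max(5.8/2.1, 13/4) = 3.25 servings → $2.76.
peanut butter only: max(5.8/0.7, 13/2) = 8.286 servings → $3.73.
whole-barley bread only: max(5.8/1.5, 13/4) = 3.867 servings → $1.55.
sunflower seeds + quinoa: the both-tight solution has a negative serving — not a feasible corner.
sunflower seeds + peanut butter with both tight: 1.087 servings and 4.87 servings → $2.68.
sunflower seeds + whole-barley bread with both tight: 0.8605 servings and 2.605 servings → $1.43.
quinoa + peanut butter with both tight: 1.786 servings and 2.929 servings → $2.84.
quinoa + whole-barley bread with both tight: 1.542 servings and 1.708 servings → $1.99.
peanut butter + whole-barley bread: intersection lies outside the first quadrant.
Cheapest feasible corner: $1.43.

$1.43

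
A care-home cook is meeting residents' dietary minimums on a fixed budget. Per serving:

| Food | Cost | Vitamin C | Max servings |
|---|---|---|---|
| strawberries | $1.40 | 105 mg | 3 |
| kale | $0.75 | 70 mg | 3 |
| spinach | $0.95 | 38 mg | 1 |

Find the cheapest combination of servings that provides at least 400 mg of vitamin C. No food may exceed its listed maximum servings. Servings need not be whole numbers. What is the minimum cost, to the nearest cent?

Cost per mg of vitamin C: kale $0.0107, strawberries $0.0133, spinach $0.0250.
Take 3 servings of kale: +210.0 mg vitamin C for $2.25 (total $2.25, still need 190.0 mg).
Take 1.81 servings of strawberries: +190.0 mg vitamin C for $2.53 (total $4.78, still need 0.0 mg).
Filling from the cheapest source first is optimal under one linear minimum: $4.78.

$4.78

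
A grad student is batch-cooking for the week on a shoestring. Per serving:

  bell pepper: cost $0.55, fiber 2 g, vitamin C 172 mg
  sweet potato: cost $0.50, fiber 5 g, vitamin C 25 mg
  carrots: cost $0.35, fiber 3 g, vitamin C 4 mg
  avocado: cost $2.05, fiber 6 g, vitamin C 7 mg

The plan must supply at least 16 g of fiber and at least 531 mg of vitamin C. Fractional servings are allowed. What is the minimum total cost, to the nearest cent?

Minimising a linear cost over {fiber ≥ 16, vitamin C ≥ 531, servings ≥ 0} — the optimum is at a vertex, using one or two foods.
bell pepper only: max(16/2, 531/172) = 8 servings → $4.40.
sweet potato only: max(16/5, 531/25) = 21.24 servings → $10.62.
carrots only: max(16/3, 531/4) = 132.8 servings → $46.46.
avocado only: max(16/6, 531/7) = 75.86 servings → $155.51.
bell pepper + sweet potato with both tight: 2.784 servings and 2.086 servings → $2.57.
bell pepper + carrots with both tight: 3.01 servings and 3.327 servings → $2.82.
bell pepper + avocado with both tight: 3.02 servings and 1.66 servings → $5.06.
sweet potato + carrots with both targets exact would need a negative amount; discard.
sweet potato + avocado with both targets exact would need a negative amount; discard.
carrots + avocado: intersection lies outside the first quadrant.
The minimum over all feasible corners is $2.57.

$2.57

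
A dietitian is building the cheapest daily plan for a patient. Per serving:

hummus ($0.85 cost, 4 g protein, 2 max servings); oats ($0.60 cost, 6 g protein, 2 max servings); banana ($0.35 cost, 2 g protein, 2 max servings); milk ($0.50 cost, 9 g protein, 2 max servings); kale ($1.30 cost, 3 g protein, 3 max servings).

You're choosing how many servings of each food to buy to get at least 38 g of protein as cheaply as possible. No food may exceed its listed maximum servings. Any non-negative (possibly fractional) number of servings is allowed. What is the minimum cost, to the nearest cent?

Cost per g of protein: milk $0.0556, oats $0.1000, banana $0.1750, hummus $0.2125, kale $0.4333.
Take 2 servings of milk: +18.0 g protein for $1.00 (total $1.00, still need 20.0 g).
Take 2 servings of oats: +12.0 g protein for $1.20 (total $2.20, still need 8.0 g).
Take 2 servings of banana: +4.0 g protein for $0.70 (total $2.90, still need 4.0 g).
Take 1 serving of hummus: +4.0 g protein for $0.85 (total $3.75, still need 0.0 g).
Filling from the cheapest source first is optimal under one linear minimum: $3.75.

$3.75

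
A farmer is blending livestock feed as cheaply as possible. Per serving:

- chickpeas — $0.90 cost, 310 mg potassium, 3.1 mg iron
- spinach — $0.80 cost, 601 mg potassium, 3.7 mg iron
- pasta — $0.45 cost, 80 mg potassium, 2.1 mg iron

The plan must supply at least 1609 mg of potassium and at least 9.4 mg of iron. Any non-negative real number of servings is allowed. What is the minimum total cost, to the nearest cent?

$2.14

With two linear requirements the optimum uses one or two foods; enumerate the corners.
chickpeas only: max(1609/310, 9.4/3.1) = 5.19 servings → $4.67.
spinach only: max(1609/601, 9.4/3.7) = 2.677 servings → $2.14.
pasta only: max(1609/80, 9.4/2.1) = 20.11 servings → $9.05.
chickpeas + spinach: the both-tight solution has a negative serving — not a feasible corner.
chickpeas + pasta: the both-tight solution has a negative serving — not a feasible corner.
spinach + pasta: the both-tight solution has a negative serving — not a feasible corner.
So the least-cost plan costs $2.14.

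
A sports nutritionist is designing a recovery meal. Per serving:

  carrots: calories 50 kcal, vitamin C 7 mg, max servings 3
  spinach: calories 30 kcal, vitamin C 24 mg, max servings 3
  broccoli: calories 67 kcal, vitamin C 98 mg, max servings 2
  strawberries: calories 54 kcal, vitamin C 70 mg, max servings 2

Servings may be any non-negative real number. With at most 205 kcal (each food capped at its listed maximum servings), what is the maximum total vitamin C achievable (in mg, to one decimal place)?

288.0 mg

Vitamin C per kcal: broccoli 1.463, strawberries 1.296, spinach 0.8, carrots 0.14.
Take 2 servings of broccoli: uses 134 kcal, +196.0 mg vitamin C (running total 196.0 mg).
Take 1.315 servings of strawberries: uses 71 kcal, +92.0 mg vitamin C (running total 288.0 mg).
Greedy by best ratio exhausts the calories allowance optimally: 288.0 mg.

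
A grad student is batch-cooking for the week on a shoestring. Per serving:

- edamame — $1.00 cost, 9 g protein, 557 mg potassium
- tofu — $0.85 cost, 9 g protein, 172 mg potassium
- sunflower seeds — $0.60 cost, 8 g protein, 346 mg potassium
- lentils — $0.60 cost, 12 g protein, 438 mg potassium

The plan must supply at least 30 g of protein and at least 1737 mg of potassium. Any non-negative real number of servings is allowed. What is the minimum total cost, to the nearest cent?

$2.38

edamame only: max(30/9, 1737/557) = 3.333 servings → $3.33.
tofu only: max(30/9, 1737/172) = 10.1 servings → $8.58.
sunflower seeds only: max(30/8, 1737/346) = 5.02 servings → $3.01.
lentils only: max(30/12, 1737/438) = 3.966 servings → $2.38.
edamame + tofu with both tight: 3.023 servings and 0.3108 servings → $3.29.
edamame + sunflower seeds with both tight: 2.62 servings and 0.8025 servings → $3.10.
edamame + lentils with both tight: 2.81 servings and 0.3928 servings → $3.05.
tofu + sunflower seeds with both targets exact would need a negative amount; discard.
tofu + lentils: intersection lies outside the first quadrant.
sunflower seeds + lentils: the both-tight solution has a negative serving — not a feasible corner.
So the least-cost plan costs $2.38.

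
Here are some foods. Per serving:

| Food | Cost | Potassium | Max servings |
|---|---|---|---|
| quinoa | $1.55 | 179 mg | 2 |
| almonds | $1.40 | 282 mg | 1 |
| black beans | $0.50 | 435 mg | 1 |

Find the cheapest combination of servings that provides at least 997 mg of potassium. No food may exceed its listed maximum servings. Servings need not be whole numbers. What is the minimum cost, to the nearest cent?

Cost per mg of potassium: black beans $0.0011, almonds $0.0050, quinoa $0.0087.
Take 1 serving of black beans: +435.0 mg potassium for $0.50 (total $0.50, still need 562.0 mg).
Take 1 serving of almonds: +282.0 mg potassium for $1.40 (total $1.90, still need 280.0 mg).
Take 1.564 servings of quinoa: +280.0 mg potassium for $2.42 (total $4.32, still need 0.0 mg).
Filling from the cheapest source first is optimal under one linear minimum: $4.32.

$4.32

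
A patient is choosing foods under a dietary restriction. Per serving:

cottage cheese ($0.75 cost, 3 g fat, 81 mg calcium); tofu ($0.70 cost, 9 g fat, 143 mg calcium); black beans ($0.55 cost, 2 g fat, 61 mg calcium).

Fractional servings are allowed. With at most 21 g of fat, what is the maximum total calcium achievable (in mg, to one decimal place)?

Calcium per g fat: black beans 30.5, cottage cheese 27, tofu 15.89.
With no serving limits, spend the whole fat allowance on black beans: 21 g / 2 g × 61 mg = 640.5 mg.

640.5 mg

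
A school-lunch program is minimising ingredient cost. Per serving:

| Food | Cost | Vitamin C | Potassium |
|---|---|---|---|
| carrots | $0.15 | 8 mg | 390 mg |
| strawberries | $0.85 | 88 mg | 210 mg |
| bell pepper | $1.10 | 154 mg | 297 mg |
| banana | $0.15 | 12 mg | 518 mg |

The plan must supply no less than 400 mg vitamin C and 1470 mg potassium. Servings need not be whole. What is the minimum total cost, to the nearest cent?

$2.95

The cheapest plan sits at a corner of the feasible region — with two constraints it uses at most two foods.
carrots only: max(400/8, 1470/390) = 50 servings → $7.50.
strawberries only: max(400/88, 1470/210) = 7 servings → $5.95.
bell pepper only: max(400/154, 1470/297) = 4.949 servings → $5.44.
banana only: max(400/12, 1470/518) = 33.33 servings → $5.00.
carrots + strawberries with both tight: 1.39 servings and 4.419 servings → $3.96.
carrots + bell pepper with both tight: 1.865 servings and 2.501 servings → $3.03.
carrots + banana with both targets exact would need a negative amount; discard.
strawberries + bell pepper: the both-tight solution has a negative serving — not a feasible corner.
strawberries + banana with both tight: 4.402 servings and 1.053 servings → $3.90.
bell pepper + banana with both tight: 2.487 servings and 1.412 servings → $2.95.
So the least-cost plan costs $2.95.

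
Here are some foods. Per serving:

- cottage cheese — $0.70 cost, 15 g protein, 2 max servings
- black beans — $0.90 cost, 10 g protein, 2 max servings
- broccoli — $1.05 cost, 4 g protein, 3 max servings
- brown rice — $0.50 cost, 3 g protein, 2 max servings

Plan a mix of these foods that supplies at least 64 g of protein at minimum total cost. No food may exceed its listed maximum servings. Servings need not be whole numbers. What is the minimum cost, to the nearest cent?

Cost per g of protein: cottage cheese $0.0467, black beans $0.0900, brown rice $0.1667, broccoli $0.2625.
Take 2 servings of cottage cheese: +30.0 g protein for $1.40 (total $1.40, still need 34.0 g).
Take 2 servings of black beans: +20.0 g protein for $1.80 (total $3.20, still need 14.0 g).
Take 2 servings of brown rice: +6.0 g protein for $1.00 (total $4.20, still need 8.0 g).
Take 2 servings of broccoli: +8.0 g protein for $2.10 (total $6.30, still need 0.0 g).
Greedy by cheapest-per-g is optimal for a single linear constraint, so the minimum cost is $6.30.

$6.30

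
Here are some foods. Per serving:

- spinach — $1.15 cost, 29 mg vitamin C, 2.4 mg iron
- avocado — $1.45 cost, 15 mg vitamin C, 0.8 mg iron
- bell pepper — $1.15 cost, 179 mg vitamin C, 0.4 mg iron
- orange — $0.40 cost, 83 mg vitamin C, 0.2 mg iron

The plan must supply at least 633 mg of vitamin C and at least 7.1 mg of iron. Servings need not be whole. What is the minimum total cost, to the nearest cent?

$5.47

spinach only: max(633/29, 7.1/2.4) = 21.83 servings → $25.10.
avocado only: max(633/15, 7.1/0.8) = 42.2 servings → $61.19.
bell pepper only: max(633/179, 7.1/0.4) = 17.75 servings → $20.41.
orange only: max(633/83, 7.1/0.2) = 35.5 servings → $14.20.
spinach + avocado: the both-tight solution has a negative serving — not a feasible corner.
spinach + bell pepper with both tight: 2.435 servings and 3.142 servings → $6.41.
spinach + orange with both tight: 2.392 servings and 6.791 servings → $5.47.
avocado + bell pepper with both tight: 7.418 servings and 2.915 servings → $14.11.
avocado + orange with both tight: 7.298 servings and 6.308 servings → $13.11.
bell pepper + orange with both targets exact would need a negative amount; discard.
The minimum over all feasible corners is $5.47.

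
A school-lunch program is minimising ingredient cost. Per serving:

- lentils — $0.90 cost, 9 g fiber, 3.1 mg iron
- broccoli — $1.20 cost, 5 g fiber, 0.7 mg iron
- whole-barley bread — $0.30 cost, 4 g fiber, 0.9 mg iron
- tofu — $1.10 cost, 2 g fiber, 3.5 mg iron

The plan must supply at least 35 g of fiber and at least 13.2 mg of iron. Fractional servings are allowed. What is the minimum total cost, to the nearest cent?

$3.83

At the optimum either one food covers both requirements or two foods hit both targets exactly; no other combination can be cheaper.
lentils only: max(35/9, 13.2/3.1) = 4.258 servings → $3.83.
broccoli only: max(35/5, 13.2/0.7) = 18.86 servings → $22.63.
whole-barley bread only: max(35/4, 13.2/0.9) = 14.67 servings → $4.40.
tofu only: max(35/2, 13.2/3.5) = 17.5 servings → $19.25.
lentils + broccoli with both targets exact would need a negative amount; discard.
lentils + whole-barley bread with both targets exact would need a negative amount; discard.
lentils + tofu with both tight: 3.798 servings and 0.4071 servings → $3.87.
broccoli + whole-barley bread with both targets exact would need a negative amount; discard.
broccoli + tofu with both tight: 5.969 servings and 2.578 servings → $10.00.
whole-barley bread + tofu with both tight: 7.877 servings and 1.746 servings → $4.28.
The minimum over all feasible corners is $3.83.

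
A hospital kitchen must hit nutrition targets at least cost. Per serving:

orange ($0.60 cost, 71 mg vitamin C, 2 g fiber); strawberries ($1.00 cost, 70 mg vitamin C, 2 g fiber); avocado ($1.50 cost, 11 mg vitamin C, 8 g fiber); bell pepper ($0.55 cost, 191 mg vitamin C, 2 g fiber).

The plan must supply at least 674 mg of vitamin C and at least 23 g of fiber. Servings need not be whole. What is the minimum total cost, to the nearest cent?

orange only: max(674/71, 23/2) = 11.5 servings → $6.90.
strawberries only: max(674/70, 23/2) = 11.5 servings → $11.50.
avocado only: max(674/11, 23/8) = 61.27 servings → $91.91.
bell pepper only: max(674/191, 23/2) = 11.5 servings → $6.33.
orange + strawberries with both targets exact would need a negative amount; discard.
orange + avocado with both tight: 9.412 servings and 0.522 servings → $6.43.
orange + bell pepper with both targets exact would need a negative amount; discard.
strawberries + avocado with both tight: 9.552 servings and 0.487 servings → $10.28.
strawberries + bell pepper: the both-tight solution has a negative serving — not a feasible corner.
avocado + bell pepper with both tight: 2.022 servings and 3.412 servings → $4.91.
The minimum over all feasible corners is $4.91.

$4.91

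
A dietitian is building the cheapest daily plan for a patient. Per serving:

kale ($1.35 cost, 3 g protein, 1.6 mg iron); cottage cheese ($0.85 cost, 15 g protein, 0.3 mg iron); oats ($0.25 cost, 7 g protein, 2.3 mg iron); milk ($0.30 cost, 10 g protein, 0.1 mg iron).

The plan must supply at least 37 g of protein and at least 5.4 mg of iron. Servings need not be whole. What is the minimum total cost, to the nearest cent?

$1.20

kale only: max(37/3, 5.4/1.6) = 12.33 servings → $16.65.
cottage cheese only: max(37/15, 5.4/0.3) = 18 servings → $15.30.
oats only: max(37/7, 5.4/2.3) = 5.286 servings → $1.32.
milk only: max(37/10, 5.4/0.1) = 54 servings → $16.20.
kale + cottage cheese with both tight: 3.026 servings and 1.861 servings → $5.67.
kale + oats: the both-tight solution has a negative serving — not a feasible corner.
kale + milk with both tight: 3.204 servings and 2.739 servings → $5.15.
cottage cheese + oats with both tight: 1.46 servings and 2.157 servings → $1.78.
cottage cheese + milk: intersection lies outside the first quadrant.
oats + milk with both tight: 2.256 servings and 2.121 servings → $1.20.
So the least-cost plan costs $1.20.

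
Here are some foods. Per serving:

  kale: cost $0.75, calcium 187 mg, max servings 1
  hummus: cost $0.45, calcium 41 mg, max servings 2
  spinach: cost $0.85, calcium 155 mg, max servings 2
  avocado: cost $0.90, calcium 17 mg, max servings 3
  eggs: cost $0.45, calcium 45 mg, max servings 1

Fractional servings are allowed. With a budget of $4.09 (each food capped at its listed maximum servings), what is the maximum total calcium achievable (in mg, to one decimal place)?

Calcium per dollar: kale 249.3, spinach 182.4, eggs 100, hummus 91.11, avocado 18.89.
Take 1 serving of kale: spends $0.75, +187.0 mg calcium (running total 187.0 mg).
Take 2 servings of spinach: spends $1.70, +310.0 mg calcium (running total 497.0 mg).
Take 1 serving of eggs: spends $0.45, +45.0 mg calcium (running total 542.0 mg).
Take 2 servings of hummus: spends $0.90, +82.0 mg calcium (running total 624.0 mg).
Take 0.3222 servings of avocado: spends $0.29, +5.5 mg calcium (running total 629.5 mg).
Greedy by best ratio exhausts the cost allowance optimally: 629.5 mg.

629.5 mg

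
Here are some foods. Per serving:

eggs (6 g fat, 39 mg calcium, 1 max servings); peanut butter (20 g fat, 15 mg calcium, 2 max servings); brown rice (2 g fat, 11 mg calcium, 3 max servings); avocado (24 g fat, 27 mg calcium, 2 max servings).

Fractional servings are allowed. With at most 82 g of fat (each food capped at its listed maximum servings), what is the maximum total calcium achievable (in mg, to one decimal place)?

Calcium per g fat: eggs 6.5, brown rice 5.5, avocado 1.125, peanut butter 0.75.
Take 1 serving of eggs: uses 6 g fat, +39.0 mg calcium (running total 39.0 mg).
Take 3 servings of brown rice: uses 6 g fat, +33.0 mg calcium (running total 72.0 mg).
Take 2 servings of avocado: uses 48 g fat, +54.0 mg calcium (running total 126.0 mg).
Take 1.1 servings of peanut butter: uses 22 g fat, +16.5 mg calcium (running total 142.5 mg).
Filling greedily by calcium-per-g fat is optimal for one linear limit, giving 142.5 mg.

142.5 mg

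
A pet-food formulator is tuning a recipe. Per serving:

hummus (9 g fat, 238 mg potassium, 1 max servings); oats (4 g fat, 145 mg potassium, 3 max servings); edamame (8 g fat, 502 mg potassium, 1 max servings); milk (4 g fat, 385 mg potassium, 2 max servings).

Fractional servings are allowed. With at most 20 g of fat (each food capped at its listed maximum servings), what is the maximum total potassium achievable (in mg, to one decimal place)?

1417.0 mg

Potassium per g fat: milk 96.25, edamame 62.75, oats 36.25, hummus 26.44.
Take 2 servings of milk: uses 8 g fat, +770.0 mg potassium (running total 770.0 mg).
Take 1 serving of edamame: uses 8 g fat, +502.0 mg potassium (running total 1272.0 mg).
Take 1 serving of oats: uses 4 g fat, +145.0 mg potassium (running total 1417.0 mg).
Greedy by best ratio exhausts the fat allowance optimally: 1417.0 mg.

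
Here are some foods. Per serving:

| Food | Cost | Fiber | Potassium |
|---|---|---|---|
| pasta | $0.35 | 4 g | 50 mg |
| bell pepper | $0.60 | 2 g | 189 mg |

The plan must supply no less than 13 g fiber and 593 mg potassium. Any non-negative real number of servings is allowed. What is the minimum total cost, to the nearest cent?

$2.25

Check every corner: each single food scaled to meet both minima, and each pair solved so both constraints bind.
pasta only: max(13/4, 593/50) = 11.86 servings → $4.15.
bell pepper only: max(13/2, 593/189) = 6.5 servings → $3.90.
pasta + bell pepper with both tight: 1.938 servings and 2.625 servings → $2.25.
So the least-cost plan costs $2.25.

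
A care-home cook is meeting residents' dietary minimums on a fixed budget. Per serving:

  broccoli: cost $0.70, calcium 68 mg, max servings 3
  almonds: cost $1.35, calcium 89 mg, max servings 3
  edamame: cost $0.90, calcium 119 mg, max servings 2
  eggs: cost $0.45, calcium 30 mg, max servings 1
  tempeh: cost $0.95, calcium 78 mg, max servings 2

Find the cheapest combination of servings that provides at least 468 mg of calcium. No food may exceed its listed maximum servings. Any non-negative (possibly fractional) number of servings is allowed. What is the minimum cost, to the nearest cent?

$4.22

Cost per mg of calcium: edamame $0.0076, broccoli $0.0103, tempeh $0.0122, eggs $0.0150, almonds $0.0152.
Take 2 servings of edamame: +238.0 mg calcium for $1.80 (total $1.80, still need 230.0 mg).
Take 3 servings of broccoli: +204.0 mg calcium for $2.10 (total $3.90, still need 26.0 mg).
Take 0.3333 servings of tempeh: +26.0 mg calcium for $0.32 (total $4.22, still need 0.0 mg).
Filling from the cheapest source first is optimal under one linear minimum: $4.22.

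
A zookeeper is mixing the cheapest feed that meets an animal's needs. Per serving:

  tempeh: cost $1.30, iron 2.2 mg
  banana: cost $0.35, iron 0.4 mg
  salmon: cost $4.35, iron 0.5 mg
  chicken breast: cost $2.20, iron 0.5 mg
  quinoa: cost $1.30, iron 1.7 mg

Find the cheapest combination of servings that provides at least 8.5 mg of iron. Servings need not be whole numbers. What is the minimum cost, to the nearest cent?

$5.02

Cost per mg of iron: tempeh $0.5909, quinoa $0.7647, banana $0.8750, chicken breast $4.4000, salmon $8.7000.
With no serving limits, use only tempeh: 8.5 mg / 2.2 mg = 3.864 servings × $1.30 = $5.02.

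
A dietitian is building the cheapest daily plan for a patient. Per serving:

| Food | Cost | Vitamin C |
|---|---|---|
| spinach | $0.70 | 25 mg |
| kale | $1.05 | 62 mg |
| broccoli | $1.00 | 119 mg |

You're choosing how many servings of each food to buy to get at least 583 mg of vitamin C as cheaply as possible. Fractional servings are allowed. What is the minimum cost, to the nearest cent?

$4.90

Cost per mg of vitamin C: broccoli $0.0084, kale $0.0169, spinach $0.0280.
With no serving limits, use only broccoli: 583 mg / 119 mg = 4.899 servings × $1.00 = $4.90.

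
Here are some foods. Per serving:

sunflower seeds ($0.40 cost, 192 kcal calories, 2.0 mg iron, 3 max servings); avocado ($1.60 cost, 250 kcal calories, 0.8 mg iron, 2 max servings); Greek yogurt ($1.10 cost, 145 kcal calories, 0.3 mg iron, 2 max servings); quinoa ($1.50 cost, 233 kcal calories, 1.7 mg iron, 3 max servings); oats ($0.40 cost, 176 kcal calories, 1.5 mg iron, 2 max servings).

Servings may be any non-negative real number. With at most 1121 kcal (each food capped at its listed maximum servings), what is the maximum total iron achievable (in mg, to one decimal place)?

10.4 mg

Iron per kcal: sunflower seeds 0.01042, oats 0.008523, quinoa 0.007296, avocado 0.0032, Greek yogurt 0.002069.
Take 3 servings of sunflower seeds: uses 576 kcal, +6.0 mg iron (running total 6.0 mg).
Take 2 servings of oats: uses 352 kcal, +3.0 mg iron (running total 9.0 mg).
Take 0.8283 servings of quinoa: uses 193 kcal, +1.4 mg iron (running total 10.4 mg).
Greedy by best ratio exhausts the calories allowance optimally: 10.4 mg.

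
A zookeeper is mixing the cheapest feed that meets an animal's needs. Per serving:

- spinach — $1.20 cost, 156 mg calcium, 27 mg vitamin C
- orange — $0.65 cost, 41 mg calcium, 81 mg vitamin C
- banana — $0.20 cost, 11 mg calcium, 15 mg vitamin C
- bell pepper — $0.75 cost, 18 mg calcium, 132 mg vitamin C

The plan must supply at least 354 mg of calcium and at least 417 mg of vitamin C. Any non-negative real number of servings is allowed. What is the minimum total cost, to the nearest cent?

An LP optimum is at a vertex; with two nutrient constraints at most two foods are used. Check each candidate.
spinach only: max(354/156, 417/27) = 15.44 servings → $18.53.
orange only: max(354/41, 417/81) = 8.634 servings → $5.61.
banana only: max(354/11, 417/15) = 32.18 servings → $6.44.
bell pepper only: max(354/18, 417/132) = 19.67 servings → $14.75.
spinach + orange with both tight: 1.004 servings and 4.813 servings → $4.33.
spinach + banana with both tight: 0.3539 servings and 27.16 servings → $5.86.
spinach + bell pepper with both tight: 1.951 servings and 2.76 servings → $4.41.
orange + banana: the both-tight solution has a negative serving — not a feasible corner.
orange + bell pepper: intersection lies outside the first quadrant.
banana + bell pepper: intersection lies outside the first quadrant.
The minimum over all feasible corners is $4.33.

$4.33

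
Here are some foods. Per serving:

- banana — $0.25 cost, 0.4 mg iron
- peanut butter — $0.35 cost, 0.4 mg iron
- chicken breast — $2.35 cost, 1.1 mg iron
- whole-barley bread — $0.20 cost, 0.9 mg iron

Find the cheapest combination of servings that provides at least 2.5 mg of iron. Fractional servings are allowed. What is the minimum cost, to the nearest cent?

$0.56

Cost per mg of iron: whole-barley bread $0.2222, banana $0.6250, peanut butter $0.8750, chicken breast $2.1364.
With no serving limits, use only whole-barley bread: 2.5 mg / 0.9 mg = 2.778 servings × $0.20 = $0.56.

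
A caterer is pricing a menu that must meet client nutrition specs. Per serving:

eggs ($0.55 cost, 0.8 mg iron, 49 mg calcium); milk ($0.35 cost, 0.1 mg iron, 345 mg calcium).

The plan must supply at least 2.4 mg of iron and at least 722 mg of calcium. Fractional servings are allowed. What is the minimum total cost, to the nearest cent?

An LP optimum is at a vertex; with two nutrient constraints at most two foods are used. Check each candidate.
eggs only: max(2.4/0.8, 722/49) = 14.73 servings → $8.10.
milk only: max(2.4/0.1, 722/345) = 24 servings → $8.40.
eggs + milk with both tight: 2.788 servings and 1.697 servings → $2.13.
Cheapest feasible corner: $2.13.

$2.13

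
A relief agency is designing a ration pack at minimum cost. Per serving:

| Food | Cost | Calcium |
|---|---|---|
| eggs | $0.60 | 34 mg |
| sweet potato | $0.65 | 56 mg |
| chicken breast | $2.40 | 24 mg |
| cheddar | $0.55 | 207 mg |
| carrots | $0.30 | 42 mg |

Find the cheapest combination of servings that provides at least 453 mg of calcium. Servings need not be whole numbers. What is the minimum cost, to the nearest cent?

Cost per mg of calcium: cheddar $0.0027, carrots $0.0071, sweet potato $0.0116, eggs $0.0176, chicken breast $0.1000.
With no serving limits, use only cheddar: 453 mg / 207 mg = 2.188 servings × $0.55 = $1.20.

$1.20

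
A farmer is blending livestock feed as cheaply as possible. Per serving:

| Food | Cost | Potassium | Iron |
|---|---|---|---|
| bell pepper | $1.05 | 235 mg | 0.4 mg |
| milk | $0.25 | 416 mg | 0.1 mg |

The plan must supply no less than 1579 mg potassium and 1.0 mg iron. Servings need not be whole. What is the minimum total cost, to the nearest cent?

The cheapest plan sits at a corner of the feasible region — with two constraints it uses at most two foods.
bell pepper only: max(1579/235, 1.0/0.4) = 6.719 servings → $7.06.
milk only: max(1579/416, 1.0/0.1) = 10 servings → $2.50.
bell pepper + milk with both tight: 1.806 servings and 2.775 servings → $2.59.
So the least-cost plan costs $2.50.

$2.50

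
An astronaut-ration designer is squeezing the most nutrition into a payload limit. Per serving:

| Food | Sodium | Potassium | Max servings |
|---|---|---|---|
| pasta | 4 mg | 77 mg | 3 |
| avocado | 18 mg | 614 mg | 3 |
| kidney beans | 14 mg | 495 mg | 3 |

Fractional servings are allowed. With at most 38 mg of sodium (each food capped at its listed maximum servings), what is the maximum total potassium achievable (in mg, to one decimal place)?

1343.6 mg

Potassium per mg sodium: kidney beans 35.36, avocado 34.11, pasta 19.25.
Take 2.714 servings of kidney beans: uses 38 mg sodium, +1343.6 mg potassium (running total 1343.6 mg).
Filling greedily by potassium-per-mg sodium is optimal for one linear limit, giving 1343.6 mg.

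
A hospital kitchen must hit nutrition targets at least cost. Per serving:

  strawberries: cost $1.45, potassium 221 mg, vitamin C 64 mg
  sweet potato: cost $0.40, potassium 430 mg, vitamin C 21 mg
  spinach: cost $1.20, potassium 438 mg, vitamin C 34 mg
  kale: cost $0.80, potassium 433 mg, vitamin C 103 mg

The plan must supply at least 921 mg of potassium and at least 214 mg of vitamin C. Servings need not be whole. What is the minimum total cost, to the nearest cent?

Compare the cost at each extreme point of the feasible region.
strawberries only: max(921/221, 214/64) = 4.167 servings → $6.04.
sweet potato only: max(921/430, 214/21) = 10.19 servings → $4.08.
spinach only: max(921/438, 214/34) = 6.294 servings → $7.55.
kale only: max(921/433, 214/103) = 2.127 servings → $1.70.
strawberries + sweet potato with both tight: 3.177 servings and 0.5092 servings → $4.81.
strawberries + spinach with both tight: 3.042 servings and 0.5678 servings → $5.09.
strawberries + kale with both targets exact would need a negative amount; discard.
sweet potato + spinach: the both-tight solution has a negative serving — not a feasible corner.
sweet potato + kale with both tight: 0.06253 servings and 2.065 servings → $1.68.
spinach + kale with both tight: 0.07242 servings and 2.054 servings → $1.73.
The minimum over all feasible corners is $1.68.

$1.68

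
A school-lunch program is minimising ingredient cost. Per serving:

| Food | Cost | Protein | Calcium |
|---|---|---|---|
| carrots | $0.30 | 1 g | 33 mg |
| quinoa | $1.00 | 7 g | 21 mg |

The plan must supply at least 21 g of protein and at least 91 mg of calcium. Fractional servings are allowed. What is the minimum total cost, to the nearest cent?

For a min-cost LP with two ≥-constraints, a basic feasible solution has at most two positive variables.
carrots only: max(21/1, 91/33) = 21 servings → $6.30.
quinoa only: max(21/7, 91/21) = 4.333 servings → $4.33.
carrots + quinoa with both tight: 0.9333 servings and 2.867 servings → $3.15.
So the least-cost plan costs $3.15.

$3.15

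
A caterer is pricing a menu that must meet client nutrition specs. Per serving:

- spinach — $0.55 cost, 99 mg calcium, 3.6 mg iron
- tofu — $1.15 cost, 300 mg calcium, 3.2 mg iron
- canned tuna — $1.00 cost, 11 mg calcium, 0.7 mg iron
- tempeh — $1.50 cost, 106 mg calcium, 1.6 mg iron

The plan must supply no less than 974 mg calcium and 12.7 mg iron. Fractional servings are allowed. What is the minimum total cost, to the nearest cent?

$3.89

Check every corner: each single food scaled to meet both minima, and each pair solved so both constraints bind.
spinach only: max(974/99, 12.7/3.6) = 9.838 servings → $5.41.
tofu only: max(974/300, 12.7/3.2) = 3.969 servings → $4.56.
canned tuna only: max(974/11, 12.7/0.7) = 88.55 servings → $88.55.
tempeh only: max(974/106, 12.7/1.6) = 9.189 servings → $13.78.
spinach + tofu with both tight: 0.9083 servings and 2.947 servings → $3.89.
spinach + canned tuna: intersection lies outside the first quadrant.
spinach + tempeh: the both-tight solution has a negative serving — not a feasible corner.
tofu + canned tuna with both tight: 3.101 servings and 3.966 servings → $7.53.
tofu + tempeh with both tight: 1.507 servings and 4.923 servings → $9.12.
canned tuna + tempeh: intersection lies outside the first quadrant.
So the least-cost plan costs $3.89.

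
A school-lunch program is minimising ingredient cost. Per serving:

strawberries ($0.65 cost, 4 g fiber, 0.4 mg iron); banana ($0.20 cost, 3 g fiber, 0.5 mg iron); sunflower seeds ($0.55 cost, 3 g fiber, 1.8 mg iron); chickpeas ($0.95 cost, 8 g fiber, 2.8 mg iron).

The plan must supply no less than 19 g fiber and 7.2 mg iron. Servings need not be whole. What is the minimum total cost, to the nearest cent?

$2.35

At the optimum either one food covers both requirements or two foods hit both targets exactly; no other combination can be cheaper.
strawberries only: max(19/4, 7.2/0.4) = 18 servings → $11.70.
banana only: max(19/3, 7.2/0.5) = 14.4 servings → $2.88.
sunflower seeds only: max(19/3, 7.2/1.8) = 6.333 servings → $3.48.
chickpeas only: max(19/8, 7.2/2.8) = 2.571 servings → $2.44.
strawberries + banana: the both-tight solution has a negative serving — not a feasible corner.
strawberries + sunflower seeds with both tight: 2.1 servings and 3.533 servings → $3.31.
strawberries + chickpeas: the both-tight solution has a negative serving — not a feasible corner.
banana + sunflower seeds with both tight: 3.231 servings and 3.103 servings → $2.35.
banana + chickpeas: the both-tight solution has a negative serving — not a feasible corner.
sunflower seeds + chickpeas with both tight: 0.7333 servings and 2.1 servings → $2.40.
The minimum over all feasible corners is $2.35.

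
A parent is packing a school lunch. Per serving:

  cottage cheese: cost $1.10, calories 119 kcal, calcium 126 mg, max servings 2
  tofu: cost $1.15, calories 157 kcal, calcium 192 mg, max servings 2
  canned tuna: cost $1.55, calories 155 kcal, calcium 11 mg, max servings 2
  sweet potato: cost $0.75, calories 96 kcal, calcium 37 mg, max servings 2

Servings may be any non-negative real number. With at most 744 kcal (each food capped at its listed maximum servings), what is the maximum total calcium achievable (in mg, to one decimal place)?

Calcium per kcal: tofu 1.223, cottage cheese 1.059, sweet potato 0.3854, canned tuna 0.07097.
Take 2 servings of tofu: uses 314 kcal, +384.0 mg calcium (running total 384.0 mg).
Take 2 servings of cottage cheese: uses 238 kcal, +252.0 mg calcium (running total 636.0 mg).
Take 2 servings of sweet potato: uses 192 kcal, +74.0 mg calcium (running total 710.0 mg).
Filling greedily by calcium-per-kcal is optimal for one linear limit, giving 710.0 mg.

710.0 mg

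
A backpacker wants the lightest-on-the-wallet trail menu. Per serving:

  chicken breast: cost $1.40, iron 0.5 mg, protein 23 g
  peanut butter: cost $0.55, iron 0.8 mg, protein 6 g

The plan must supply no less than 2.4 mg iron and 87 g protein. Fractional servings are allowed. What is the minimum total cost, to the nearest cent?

chicken breast only: max(2.4/0.5, 87/23) = 4.8 servings → $6.72.
peanut butter only: max(2.4/0.8, 87/6) = 14.5 servings → $7.97.
chicken breast + peanut butter with both tight: 3.584 servings and 0.7597 servings → $5.44.
So the least-cost plan costs $5.44.

$5.44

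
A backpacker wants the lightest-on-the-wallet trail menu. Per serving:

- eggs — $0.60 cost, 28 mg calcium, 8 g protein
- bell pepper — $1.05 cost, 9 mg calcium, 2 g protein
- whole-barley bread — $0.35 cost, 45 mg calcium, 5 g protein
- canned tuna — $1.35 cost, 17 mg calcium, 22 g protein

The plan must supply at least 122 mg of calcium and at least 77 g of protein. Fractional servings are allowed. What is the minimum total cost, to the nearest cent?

$4.79

The cheapest plan sits at a corner of the feasible region — with two constraints it uses at most two foods.
eggs only: max(122/28, 77/8) = 9.625 servings → $5.78.
bell pepper only: max(122/9, 77/2) = 38.5 servings → $40.42.
whole-barley bread only: max(122/45, 77/5) = 15.4 servings → $5.39.
canned tuna only: max(122/17, 77/22) = 7.176 servings → $9.69.
eggs + bell pepper: the both-tight solution has a negative serving — not a feasible corner.
eggs + whole-barley bread: intersection lies outside the first quadrant.
eggs + canned tuna with both tight: 2.865 servings and 2.458 servings → $5.04.
bell pepper + whole-barley bread: intersection lies outside the first quadrant.
bell pepper + canned tuna with both tight: 8.384 servings and 2.738 servings → $12.50.
whole-barley bread + canned tuna with both tight: 1.519 servings and 3.155 servings → $4.79.
Cheapest feasible corner: $4.79.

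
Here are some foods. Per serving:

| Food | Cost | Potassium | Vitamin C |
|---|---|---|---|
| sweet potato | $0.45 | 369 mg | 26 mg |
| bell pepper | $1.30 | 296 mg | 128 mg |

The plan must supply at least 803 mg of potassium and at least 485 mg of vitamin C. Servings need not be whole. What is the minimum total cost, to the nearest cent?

$4.93

sweet potato only: max(803/369, 485/26) = 18.65 servings → $8.39.
bell pepper only: max(803/296, 485/128) = 3.789 servings → $4.93.
sweet potato + bell pepper: intersection lies outside the first quadrant.
Cheapest feasible corner: $4.93.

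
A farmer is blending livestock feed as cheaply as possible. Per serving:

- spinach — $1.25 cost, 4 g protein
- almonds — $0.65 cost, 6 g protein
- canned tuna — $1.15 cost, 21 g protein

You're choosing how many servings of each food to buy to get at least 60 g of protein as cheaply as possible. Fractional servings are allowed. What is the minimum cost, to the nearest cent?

Cost per g of protein: canned tuna $0.0548, almonds $0.1083, spinach $0.3125.
With no serving limits, use only canned tuna: 60 g / 21 g = 2.857 servings × $1.15 = $3.29.

$3.29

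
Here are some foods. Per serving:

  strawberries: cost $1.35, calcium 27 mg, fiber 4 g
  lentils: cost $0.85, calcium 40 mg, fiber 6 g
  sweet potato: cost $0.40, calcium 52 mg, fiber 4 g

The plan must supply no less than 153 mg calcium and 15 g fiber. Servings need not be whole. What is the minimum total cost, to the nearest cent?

$1.50

A basic optimal solution has at most two foods positive. Try each food alone and each pair with both targets met exactly.
strawberries only: max(153/27, 15/4) = 5.667 servings → $7.65.
lentils only: max(153/40, 15/6) = 3.825 servings → $3.25.
sweet potato only: max(153/52, 15/4) = 3.75 servings → $1.50.
strawberries + lentils: intersection lies outside the first quadrant.
strawberries + sweet potato with both tight: 1.68 servings and 2.07 servings → $3.10.
lentils + sweet potato with both tight: 1.105 servings and 2.092 servings → $1.78.
Cheapest feasible corner: $1.50.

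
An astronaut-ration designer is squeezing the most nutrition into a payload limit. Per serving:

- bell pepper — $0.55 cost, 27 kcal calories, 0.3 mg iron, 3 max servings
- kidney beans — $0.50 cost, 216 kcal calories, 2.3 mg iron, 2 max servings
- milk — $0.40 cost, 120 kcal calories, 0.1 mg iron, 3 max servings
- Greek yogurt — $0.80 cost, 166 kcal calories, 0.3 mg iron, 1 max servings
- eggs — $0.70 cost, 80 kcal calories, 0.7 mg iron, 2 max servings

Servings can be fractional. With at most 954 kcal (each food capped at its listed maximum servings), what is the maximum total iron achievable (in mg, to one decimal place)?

7.3 mg

Iron per kcal: bell pepper 0.01111, kidney beans 0.01065, eggs 0.00875, Greek yogurt 0.001807, milk 0.0008333.
Take 3 servings of bell pepper: uses 81 kcal, +0.9 mg iron (running total 0.9 mg).
Take 2 servings of kidney beans: uses 432 kcal, +4.6 mg iron (running total 5.5 mg).
Take 2 servings of eggs: uses 160 kcal, +1.4 mg iron (running total 6.9 mg).
Take 1 serving of Greek yogurt: uses 166 kcal, +0.3 mg iron (running total 7.2 mg).
Take 0.9583 servings of milk: uses 115 kcal, +0.1 mg iron (running total 7.3 mg).
Greedy by best ratio exhausts the calories allowance optimally: 7.3 mg.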